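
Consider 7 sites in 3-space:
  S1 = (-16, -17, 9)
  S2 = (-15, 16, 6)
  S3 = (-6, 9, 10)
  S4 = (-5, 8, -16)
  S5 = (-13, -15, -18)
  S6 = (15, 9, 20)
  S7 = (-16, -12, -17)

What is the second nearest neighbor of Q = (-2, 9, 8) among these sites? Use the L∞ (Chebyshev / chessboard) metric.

d(Q,S1) = max(14, 26, 1) = 26
d(Q,S2) = max(13, 7, 2) = 13
d(Q,S3) = max(4, 0, 2) = 4
d(Q,S4) = max(3, 1, 24) = 24
d(Q,S5) = max(11, 24, 26) = 26
d(Q,S6) = max(17, 0, 12) = 17
d(Q,S7) = max(14, 21, 25) = 25
Sorted ascending: S3, S2, S6, … — the second-nearest is S2.

S2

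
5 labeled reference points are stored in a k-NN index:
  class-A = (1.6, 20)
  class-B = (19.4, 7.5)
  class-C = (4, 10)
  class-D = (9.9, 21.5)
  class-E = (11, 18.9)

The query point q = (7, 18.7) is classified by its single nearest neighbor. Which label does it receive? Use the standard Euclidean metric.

Compare squared distances (the ordering matches that of the actual distances):
d²(q, class-A) = (7−1.6)² + (18.7−20)² = 29.16 + 1.69 = 30.85
d²(q, class-B) = (7−19.4)² + (18.7−7.5)² = 153.76 + 125.44 = 279.2
d²(q, class-C) = (7−4)² + (18.7−10)² = 9 + 75.69 = 84.69
d²(q, class-D) = (7−9.9)² + (18.7−21.5)² = 8.41 + 7.84 = 16.25
d²(q, class-E) = (7−11)² + (18.7−18.9)² = 16 + 0.04 = 16.04
Minimum is at class-E.

class-E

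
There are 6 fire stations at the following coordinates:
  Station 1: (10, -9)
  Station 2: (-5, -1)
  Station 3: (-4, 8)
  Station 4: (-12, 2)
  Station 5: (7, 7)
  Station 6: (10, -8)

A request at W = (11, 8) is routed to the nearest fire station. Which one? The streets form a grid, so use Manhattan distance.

d(W, Station 1) = 1 + 17 = 18
d(W, Station 2) = 16 + 9 = 25
d(W, Station 3) = 15 + 0 = 15
d(W, Station 4) = 23 + 6 = 29
d(W, Station 5) = 4 + 1 = 5
d(W, Station 6) = 1 + 16 = 17
Minimum is at Station 5.

Station 5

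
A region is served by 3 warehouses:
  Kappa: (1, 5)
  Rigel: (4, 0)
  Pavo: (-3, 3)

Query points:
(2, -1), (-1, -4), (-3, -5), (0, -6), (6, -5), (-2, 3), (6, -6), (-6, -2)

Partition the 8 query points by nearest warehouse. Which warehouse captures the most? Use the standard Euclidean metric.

(2, -1) — d² to each: Kappa:37, Rigel:5, Pavo:41 → nearest is Rigel
(-1, -4) — d² to each: Kappa:85, Rigel:41, Pavo:53 → nearest is Rigel
(-3, -5) — d² to each: Kappa:116, Rigel:74, Pavo:64 → nearest is Pavo
(0, -6) — d² to each: Kappa:122, Rigel:52, Pavo:90 → nearest is Rigel
(6, -5) — d² to each: Kappa:125, Rigel:29, Pavo:145 → nearest is Rigel
(-2, 3) — d² to each: Kappa:13, Rigel:45, Pavo:1 → nearest is Pavo
(6, -6) — d² to each: Kappa:146, Rigel:40, Pavo:162 → nearest is Rigel
(-6, -2) — d² to each: Kappa:98, Rigel:104, Pavo:34 → nearest is Pavo
Tally — Rigel:5, Pavo:3. Rigel captures the most (5).

Rigel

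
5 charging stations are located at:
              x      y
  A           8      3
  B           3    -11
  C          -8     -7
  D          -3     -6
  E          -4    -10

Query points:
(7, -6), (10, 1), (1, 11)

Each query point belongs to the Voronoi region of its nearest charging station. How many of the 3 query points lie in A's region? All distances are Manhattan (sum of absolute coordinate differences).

2

(7, -6) — d to each: A:10, B:9, C:16, D:10, E:15 → nearest is B
(10, 1) — d to each: A:4, B:19, C:26, D:20, E:25 → nearest is A
(1, 11) — d to each: A:15, B:24, C:27, D:21, E:26 → nearest is A
2 of the 3 points have A as nearest.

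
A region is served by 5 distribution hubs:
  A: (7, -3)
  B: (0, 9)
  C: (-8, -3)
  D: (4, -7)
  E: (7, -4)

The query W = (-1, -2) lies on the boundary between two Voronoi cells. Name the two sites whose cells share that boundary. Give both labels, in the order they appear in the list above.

Squared distances from W to each site:
|WA|² = (-1−7)² + (-2−(-3))² = 64 + 1 = 65
|WB|² = (-1−0)² + (-2−9)² = 1 + 121 = 122
|WC|² = (-1−(-8))² + (-2−(-3))² = 49 + 1 = 50
|WD|² = (-1−4)² + (-2−(-7))² = 25 + 25 = 50
|WE|² = (-1−7)² + (-2−(-4))² = 64 + 4 = 68
W is equidistant from C and D (both at squared distance 50), and every other site is strictly farther — so W lies on the C–D Voronoi edge.

C and D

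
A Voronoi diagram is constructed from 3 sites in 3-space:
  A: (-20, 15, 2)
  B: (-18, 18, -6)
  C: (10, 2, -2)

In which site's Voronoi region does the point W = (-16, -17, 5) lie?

A

Compare squared distances (the ordering matches that of the actual distances):
|WA|² = 16 + 1024 + 9 = 1049
|WB|² = 4 + 1225 + 121 = 1350
|WC|² = 676 + 361 + 49 = 1086
Minimum is at A.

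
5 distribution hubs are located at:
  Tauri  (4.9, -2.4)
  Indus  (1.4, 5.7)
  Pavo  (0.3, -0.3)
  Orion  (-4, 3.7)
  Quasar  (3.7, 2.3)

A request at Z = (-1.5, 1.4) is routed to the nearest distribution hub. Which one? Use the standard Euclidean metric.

Pavo

Squared Euclidean distances:
d²(Z, Tauri) = (-1.5−4.9)² + (1.4−(-2.4))² = 40.96 + 14.44 = 55.4
d²(Z, Indus) = (-1.5−1.4)² + (1.4−5.7)² = 8.41 + 18.49 = 26.9
d²(Z, Pavo) = (-1.5−0.3)² + (1.4−(-0.3))² = 3.24 + 2.89 = 6.13
d²(Z, Orion) = (-1.5−(-4))² + (1.4−3.7)² = 6.25 + 5.29 = 11.54
d²(Z, Quasar) = (-1.5−3.7)² + (1.4−2.3)² = 27.04 + 0.81 = 27.85
Minimum is at Pavo.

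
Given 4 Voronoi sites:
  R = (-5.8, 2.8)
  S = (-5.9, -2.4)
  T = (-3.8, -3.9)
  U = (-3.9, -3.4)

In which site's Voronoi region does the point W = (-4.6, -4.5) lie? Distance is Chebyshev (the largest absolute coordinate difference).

T

d(W,R) = max(1.2, 7.3) = 7.3
d(W,S) = max(1.3, 2.1) = 2.1
d(W,T) = max(0.8, 0.6) = 0.8
d(W,U) = max(0.7, 1.1) = 1.1
T is nearest.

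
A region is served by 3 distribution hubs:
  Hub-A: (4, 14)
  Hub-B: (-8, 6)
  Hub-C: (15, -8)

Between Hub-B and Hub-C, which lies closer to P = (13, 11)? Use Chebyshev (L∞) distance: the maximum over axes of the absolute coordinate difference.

d(P, Hub-B) = max(21, 5) = 21
d(P, Hub-C) = max(2, 19) = 19
21 > 19, so Hub-C is closer.

Hub-C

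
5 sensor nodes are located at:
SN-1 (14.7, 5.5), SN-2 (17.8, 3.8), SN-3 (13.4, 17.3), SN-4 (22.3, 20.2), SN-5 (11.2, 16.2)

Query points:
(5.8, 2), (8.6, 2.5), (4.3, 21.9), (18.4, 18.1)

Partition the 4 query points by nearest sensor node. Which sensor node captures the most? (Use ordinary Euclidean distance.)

(5.8, 2) — d² to each: SN-1:91.46, SN-2:147.24, SN-3:291.85, SN-4:603.49, SN-5:230.8 → nearest is SN-1
(8.6, 2.5) — d² to each: SN-1:46.21, SN-2:86.33, SN-3:242.08, SN-4:500.98, SN-5:194.45 → nearest is SN-1
(4.3, 21.9) — d² to each: SN-1:377.12, SN-2:509.86, SN-3:103.97, SN-4:326.89, SN-5:80.1 → nearest is SN-5
(18.4, 18.1) — d² to each: SN-1:172.45, SN-2:204.85, SN-3:25.64, SN-4:19.62, SN-5:55.45 → nearest is SN-4
Tally — SN-1:2, SN-4:1, SN-5:1. SN-1 captures the most (2).

SN-1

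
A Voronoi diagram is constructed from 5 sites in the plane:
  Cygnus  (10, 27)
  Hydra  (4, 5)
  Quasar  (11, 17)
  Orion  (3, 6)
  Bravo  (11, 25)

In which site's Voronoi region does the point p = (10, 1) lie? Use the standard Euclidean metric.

Since √ is increasing, it suffices to compare squared distances:
d²(p, Cygnus) = (10−10)² + (1−27)² = 0 + 676 = 676
d²(p, Hydra) = (10−4)² + (1−5)² = 36 + 16 = 52
d²(p, Quasar) = (10−11)² + (1−17)² = 1 + 256 = 257
d²(p, Orion) = (10−3)² + (1−6)² = 49 + 25 = 74
d²(p, Bravo) = (10−11)² + (1−25)² = 1 + 576 = 577
Minimum is at Hydra.

Hydra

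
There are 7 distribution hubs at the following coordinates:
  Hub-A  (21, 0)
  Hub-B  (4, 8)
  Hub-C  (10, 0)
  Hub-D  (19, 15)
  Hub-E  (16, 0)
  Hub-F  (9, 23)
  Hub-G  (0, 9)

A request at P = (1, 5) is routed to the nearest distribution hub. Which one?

Compare squared distances (the ordering matches that of the actual distances):
d²(P, Hub-A) = (1−21)² + (5−0)² = 400 + 25 = 425
d²(P, Hub-B) = (1−4)² + (5−8)² = 9 + 9 = 18
d²(P, Hub-C) = (1−10)² + (5−0)² = 81 + 25 = 106
d²(P, Hub-D) = (1−19)² + (5−15)² = 324 + 100 = 424
d²(P, Hub-E) = (1−16)² + (5−0)² = 225 + 25 = 250
d²(P, Hub-F) = (1−9)² + (5−23)² = 64 + 324 = 388
d²(P, Hub-G) = (1−0)² + (5−9)² = 1 + 16 = 17
Hub-G is nearest.

Hub-G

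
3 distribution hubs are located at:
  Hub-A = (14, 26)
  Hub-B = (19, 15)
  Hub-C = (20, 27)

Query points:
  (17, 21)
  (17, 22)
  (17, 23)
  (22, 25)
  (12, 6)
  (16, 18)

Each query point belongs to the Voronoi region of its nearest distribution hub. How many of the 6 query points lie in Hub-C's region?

(17, 21) — d² to each: Hub-A:34, Hub-B:40, Hub-C:45 → nearest is Hub-A
(17, 22) — d² to each: Hub-A:25, Hub-B:53, Hub-C:34 → nearest is Hub-A
(17, 23) — d² to each: Hub-A:18, Hub-B:68, Hub-C:25 → nearest is Hub-A
(22, 25) — d² to each: Hub-A:65, Hub-B:109, Hub-C:8 → nearest is Hub-C
(12, 6) — d² to each: Hub-A:404, Hub-B:130, Hub-C:505 → nearest is Hub-B
(16, 18) — d² to each: Hub-A:68, Hub-B:18, Hub-C:97 → nearest is Hub-B
1 of the 6 points has Hub-C as nearest.

1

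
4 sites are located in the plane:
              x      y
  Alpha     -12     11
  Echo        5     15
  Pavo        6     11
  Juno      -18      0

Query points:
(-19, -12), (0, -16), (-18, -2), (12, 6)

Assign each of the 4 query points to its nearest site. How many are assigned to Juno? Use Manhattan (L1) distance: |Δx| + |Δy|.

2

(-19, -12) — d to each: Alpha:30, Echo:51, Pavo:48, Juno:13 → nearest is Juno
(0, -16) — d to each: Alpha:39, Echo:36, Pavo:33, Juno:34 → nearest is Pavo
(-18, -2) — d to each: Alpha:19, Echo:40, Pavo:37, Juno:2 → nearest is Juno
(12, 6) — d to each: Alpha:29, Echo:16, Pavo:11, Juno:36 → nearest is Pavo
2 of the 4 points have Juno as nearest.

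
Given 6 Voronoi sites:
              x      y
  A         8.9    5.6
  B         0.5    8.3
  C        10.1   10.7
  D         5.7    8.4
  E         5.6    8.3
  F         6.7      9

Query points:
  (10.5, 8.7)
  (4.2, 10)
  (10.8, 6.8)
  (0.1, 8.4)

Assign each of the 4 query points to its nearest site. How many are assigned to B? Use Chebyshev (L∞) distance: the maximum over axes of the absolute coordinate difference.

1

(10.5, 8.7) — d to each: A:3.1, B:10, C:2, D:4.8, E:4.9, F:3.8 → nearest is C
(4.2, 10) — d to each: A:4.7, B:3.7, C:5.9, D:1.6, E:1.7, F:2.5 → nearest is D
(10.8, 6.8) — d to each: A:1.9, B:10.3, C:3.9, D:5.1, E:5.2, F:4.1 → nearest is A
(0.1, 8.4) — d to each: A:8.8, B:0.4, C:10, D:5.6, E:5.5, F:6.6 → nearest is B
1 of the 4 points has B as nearest.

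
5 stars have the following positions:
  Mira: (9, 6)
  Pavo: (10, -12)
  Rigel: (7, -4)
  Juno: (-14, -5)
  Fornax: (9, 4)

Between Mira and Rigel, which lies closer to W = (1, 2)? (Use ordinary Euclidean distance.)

Compare squared distances:
d²(W, Mira) = (1−9)² + (2−6)² = 64 + 16 = 80
d²(W, Rigel) = (1−7)² + (2−(-4))² = 36 + 36 = 72
80 > 72, so Rigel is closer.

Rigel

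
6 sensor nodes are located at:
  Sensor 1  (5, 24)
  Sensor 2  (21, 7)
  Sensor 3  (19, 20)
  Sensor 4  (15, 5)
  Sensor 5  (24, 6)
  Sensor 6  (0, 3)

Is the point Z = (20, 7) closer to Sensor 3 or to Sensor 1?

Sensor 3

Compare squared distances:
d²(Z, Sensor 3) = (20−19)² + (7−20)² = 1 + 169 = 170
d²(Z, Sensor 1) = (20−5)² + (7−24)² = 225 + 289 = 514
170 < 514, so Sensor 3 is closer.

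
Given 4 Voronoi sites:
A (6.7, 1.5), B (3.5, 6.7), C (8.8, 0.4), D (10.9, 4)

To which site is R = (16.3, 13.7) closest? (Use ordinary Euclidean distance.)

D

Squared Euclidean distances:
|RA|² = (16.3−6.7)² + (13.7−1.5)² = 92.16 + 148.84 = 241
|RB|² = (16.3−3.5)² + (13.7−6.7)² = 163.84 + 49 = 212.84
|RC|² = (16.3−8.8)² + (13.7−0.4)² = 56.25 + 176.89 = 233.14
|RD|² = (16.3−10.9)² + (13.7−4)² = 29.16 + 94.09 = 123.25
D is nearest.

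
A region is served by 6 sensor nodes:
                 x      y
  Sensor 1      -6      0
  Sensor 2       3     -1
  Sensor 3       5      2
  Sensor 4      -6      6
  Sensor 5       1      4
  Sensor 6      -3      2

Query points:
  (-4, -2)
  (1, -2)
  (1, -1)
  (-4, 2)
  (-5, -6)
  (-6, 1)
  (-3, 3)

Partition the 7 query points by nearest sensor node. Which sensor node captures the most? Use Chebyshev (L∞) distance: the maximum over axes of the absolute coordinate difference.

(-4, -2) — d to each: Sensor 1:2, Sensor 2:7, Sensor 3:9, Sensor 4:8, Sensor 5:6, Sensor 6:4 → nearest is Sensor 1
(1, -2) — d to each: Sensor 1:7, Sensor 2:2, Sensor 3:4, Sensor 4:8, Sensor 5:6, Sensor 6:4 → nearest is Sensor 2
(1, -1) — d to each: Sensor 1:7, Sensor 2:2, Sensor 3:4, Sensor 4:7, Sensor 5:5, Sensor 6:4 → nearest is Sensor 2
(-4, 2) — d to each: Sensor 1:2, Sensor 2:7, Sensor 3:9, Sensor 4:4, Sensor 5:5, Sensor 6:1 → nearest is Sensor 6
(-5, -6) — d to each: Sensor 1:6, Sensor 2:8, Sensor 3:10, Sensor 4:12, Sensor 5:10, Sensor 6:8 → nearest is Sensor 1
(-6, 1) — d to each: Sensor 1:1, Sensor 2:9, Sensor 3:11, Sensor 4:5, Sensor 5:7, Sensor 6:3 → nearest is Sensor 1
(-3, 3) — d to each: Sensor 1:3, Sensor 2:6, Sensor 3:8, Sensor 4:3, Sensor 5:4, Sensor 6:1 → nearest is Sensor 6
Tally — Sensor 1:3, Sensor 2:2, Sensor 6:2. Sensor 1 captures the most (3).

Sensor 1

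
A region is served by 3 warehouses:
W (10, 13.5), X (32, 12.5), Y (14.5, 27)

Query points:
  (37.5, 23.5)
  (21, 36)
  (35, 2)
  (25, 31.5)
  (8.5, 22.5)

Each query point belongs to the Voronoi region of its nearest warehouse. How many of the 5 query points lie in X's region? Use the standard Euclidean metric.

2

(37.5, 23.5) — d² to each: W:856.25, X:151.25, Y:541.25 → nearest is X
(21, 36) — d² to each: W:627.25, X:673.25, Y:123.25 → nearest is Y
(35, 2) — d² to each: W:757.25, X:119.25, Y:1045.25 → nearest is X
(25, 31.5) — d² to each: W:549, X:410, Y:130.5 → nearest is Y
(8.5, 22.5) — d² to each: W:83.25, X:652.25, Y:56.25 → nearest is Y
2 of the 5 points have X as nearest.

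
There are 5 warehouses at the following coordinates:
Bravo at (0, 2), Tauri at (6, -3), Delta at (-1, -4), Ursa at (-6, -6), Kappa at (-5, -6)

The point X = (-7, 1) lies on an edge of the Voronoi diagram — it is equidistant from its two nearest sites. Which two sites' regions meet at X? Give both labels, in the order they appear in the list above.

Bravo and Ursa

Squared distances from X to each site:
d²(X, Bravo) = (-7−0)² + (1−2)² = 49 + 1 = 50
d²(X, Tauri) = (-7−6)² + (1−(-3))² = 169 + 16 = 185
d²(X, Delta) = (-7−(-1))² + (1−(-4))² = 36 + 25 = 61
d²(X, Ursa) = (-7−(-6))² + (1−(-6))² = 1 + 49 = 50
d²(X, Kappa) = (-7−(-5))² + (1−(-6))² = 4 + 49 = 53
X is equidistant from Bravo and Ursa (both at squared distance 50), and every other site is strictly farther — so X lies on the Bravo–Ursa Voronoi edge.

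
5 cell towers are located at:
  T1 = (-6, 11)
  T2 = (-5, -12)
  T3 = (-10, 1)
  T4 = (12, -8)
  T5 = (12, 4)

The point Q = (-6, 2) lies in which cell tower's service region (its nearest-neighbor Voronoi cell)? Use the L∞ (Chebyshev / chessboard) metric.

T3

d(Q,T1) = max(0, 9) = 9
d(Q,T2) = max(1, 14) = 14
d(Q,T3) = max(4, 1) = 4
d(Q,T4) = max(18, 10) = 18
d(Q,T5) = max(18, 2) = 18
T3 is nearest.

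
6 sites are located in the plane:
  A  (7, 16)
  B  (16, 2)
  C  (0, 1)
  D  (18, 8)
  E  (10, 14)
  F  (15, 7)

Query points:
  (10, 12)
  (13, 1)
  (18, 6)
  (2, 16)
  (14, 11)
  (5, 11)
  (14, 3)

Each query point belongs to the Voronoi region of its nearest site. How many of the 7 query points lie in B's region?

2

(10, 12) — d² to each: A:25, B:136, C:221, D:80, E:4, F:50 → nearest is E
(13, 1) — d² to each: A:261, B:10, C:169, D:74, E:178, F:40 → nearest is B
(18, 6) — d² to each: A:221, B:20, C:349, D:4, E:128, F:10 → nearest is D
(2, 16) — d² to each: A:25, B:392, C:229, D:320, E:68, F:250 → nearest is A
(14, 11) — d² to each: A:74, B:85, C:296, D:25, E:25, F:17 → nearest is F
(5, 11) — d² to each: A:29, B:202, C:125, D:178, E:34, F:116 → nearest is A
(14, 3) — d² to each: A:218, B:5, C:200, D:41, E:137, F:17 → nearest is B
2 of the 7 points have B as nearest.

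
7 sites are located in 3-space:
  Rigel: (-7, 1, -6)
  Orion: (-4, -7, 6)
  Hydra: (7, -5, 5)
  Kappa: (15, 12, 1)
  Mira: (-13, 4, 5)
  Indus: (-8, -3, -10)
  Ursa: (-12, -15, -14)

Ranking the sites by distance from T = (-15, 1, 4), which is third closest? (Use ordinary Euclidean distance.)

Orion

Since √ is increasing, it suffices to compare squared distances:
d²(T, Rigel) = (-15−(-7))² + (1−1)² + (4−(-6))² = 64 + 0 + 100 = 164
d²(T, Orion) = (-15−(-4))² + (1−(-7))² + (4−6)² = 121 + 64 + 4 = 189
d²(T, Hydra) = (-15−7)² + (1−(-5))² + (4−5)² = 484 + 36 + 1 = 521
d²(T, Kappa) = (-15−15)² + (1−12)² + (4−1)² = 900 + 121 + 9 = 1030
d²(T, Mira) = (-15−(-13))² + (1−4)² + (4−5)² = 4 + 9 + 1 = 14
d²(T, Indus) = (-15−(-8))² + (1−(-3))² + (4−(-10))² = 49 + 16 + 196 = 261
d²(T, Ursa) = (-15−(-12))² + (1−(-15))² + (4−(-14))² = 9 + 256 + 324 = 589
Sorted ascending: Mira, Rigel, Orion, Indus, … — the third-nearest is Orion.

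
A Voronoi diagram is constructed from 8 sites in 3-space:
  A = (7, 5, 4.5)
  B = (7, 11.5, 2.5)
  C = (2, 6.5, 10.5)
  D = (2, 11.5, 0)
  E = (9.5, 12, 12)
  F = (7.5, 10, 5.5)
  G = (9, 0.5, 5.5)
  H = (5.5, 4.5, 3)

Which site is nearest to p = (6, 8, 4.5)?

Squared Euclidean distances:
|pA|² = 1 + 9 + 0 = 10
|pB|² = 1 + 12.25 + 4 = 17.25
|pC|² = 16 + 2.25 + 36 = 54.25
|pD|² = 16 + 12.25 + 20.25 = 48.5
|pE|² = 12.25 + 16 + 56.25 = 84.5
|pF|² = 2.25 + 4 + 1 = 7.25
|pG|² = 9 + 56.25 + 1 = 66.25
|pH|² = 0.25 + 12.25 + 2.25 = 14.75
Minimum is at F.

F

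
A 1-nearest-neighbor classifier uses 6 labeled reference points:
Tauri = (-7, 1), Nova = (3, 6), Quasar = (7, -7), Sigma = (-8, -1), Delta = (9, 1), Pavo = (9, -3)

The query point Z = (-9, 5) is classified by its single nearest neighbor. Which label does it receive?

Squared Euclidean distances:
d²(Z, Tauri) = (-9−(-7))² + (5−1)² = 4 + 16 = 20
d²(Z, Nova) = (-9−3)² + (5−6)² = 144 + 1 = 145
d²(Z, Quasar) = (-9−7)² + (5−(-7))² = 256 + 144 = 400
d²(Z, Sigma) = (-9−(-8))² + (5−(-1))² = 1 + 36 = 37
d²(Z, Delta) = (-9−9)² + (5−1)² = 324 + 16 = 340
d²(Z, Pavo) = (-9−9)² + (5−(-3))² = 324 + 64 = 388
Minimum is at Tauri.

Tauri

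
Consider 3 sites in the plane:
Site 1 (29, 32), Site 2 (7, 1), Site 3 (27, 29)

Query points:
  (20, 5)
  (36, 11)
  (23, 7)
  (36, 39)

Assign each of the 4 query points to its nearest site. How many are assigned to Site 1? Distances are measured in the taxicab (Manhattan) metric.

1

(20, 5) — d to each: Site 1:36, Site 2:17, Site 3:31 → nearest is Site 2
(36, 11) — d to each: Site 1:28, Site 2:39, Site 3:27 → nearest is Site 3
(23, 7) — d to each: Site 1:31, Site 2:22, Site 3:26 → nearest is Site 2
(36, 39) — d to each: Site 1:14, Site 2:67, Site 3:19 → nearest is Site 1
1 of the 4 points has Site 1 as nearest.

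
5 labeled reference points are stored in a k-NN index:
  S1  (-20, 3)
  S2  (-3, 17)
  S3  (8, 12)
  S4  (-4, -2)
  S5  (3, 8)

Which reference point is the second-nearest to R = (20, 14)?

S5

Compare squared distances (the ordering matches that of the actual distances):
|RS1|² = (20−(-20))² + (14−3)² = 1600 + 121 = 1721
|RS2|² = (20−(-3))² + (14−17)² = 529 + 9 = 538
|RS3|² = (20−8)² + (14−12)² = 144 + 4 = 148
|RS4|² = (20−(-4))² + (14−(-2))² = 576 + 256 = 832
|RS5|² = (20−3)² + (14−8)² = 289 + 36 = 325
Sorted ascending: S3, S5, S2, … — the second-nearest is S5.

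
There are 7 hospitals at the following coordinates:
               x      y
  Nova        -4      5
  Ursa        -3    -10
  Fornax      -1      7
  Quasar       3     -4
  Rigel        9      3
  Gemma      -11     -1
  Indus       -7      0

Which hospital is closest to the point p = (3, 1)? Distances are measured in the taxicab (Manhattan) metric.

d(p, Nova) = |3−(-4)| + |1−5| = 7 + 4 = 11
d(p, Ursa) = |3−(-3)| + |1−(-10)| = 6 + 11 = 17
d(p, Fornax) = |3−(-1)| + |1−7| = 4 + 6 = 10
d(p, Quasar) = |3−3| + |1−(-4)| = 0 + 5 = 5
d(p, Rigel) = |3−9| + |1−3| = 6 + 2 = 8
d(p, Gemma) = |3−(-11)| + |1−(-1)| = 14 + 2 = 16
d(p, Indus) = |3−(-7)| + |1−0| = 10 + 1 = 11
Quasar is nearest.

Quasar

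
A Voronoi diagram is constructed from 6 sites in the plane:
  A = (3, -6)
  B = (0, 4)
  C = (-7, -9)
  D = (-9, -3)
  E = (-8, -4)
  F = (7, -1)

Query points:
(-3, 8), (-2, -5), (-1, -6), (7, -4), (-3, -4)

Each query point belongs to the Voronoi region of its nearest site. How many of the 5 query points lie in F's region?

(-3, 8) — d² to each: A:232, B:25, C:305, D:157, E:169, F:181 → nearest is B
(-2, -5) — d² to each: A:26, B:85, C:41, D:53, E:37, F:97 → nearest is A
(-1, -6) — d² to each: A:16, B:101, C:45, D:73, E:53, F:89 → nearest is A
(7, -4) — d² to each: A:20, B:113, C:221, D:257, E:225, F:9 → nearest is F
(-3, -4) — d² to each: A:40, B:73, C:41, D:37, E:25, F:109 → nearest is E
1 of the 5 points has F as nearest.

1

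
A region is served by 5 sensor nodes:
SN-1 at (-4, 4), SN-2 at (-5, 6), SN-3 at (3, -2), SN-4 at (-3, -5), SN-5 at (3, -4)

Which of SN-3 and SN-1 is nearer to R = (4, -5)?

SN-3

Compare squared distances:
d²(R, SN-3) = (4−3)² + (-5−(-2))² = 1 + 9 = 10
d²(R, SN-1) = (4−(-4))² + (-5−4)² = 64 + 81 = 145
10 < 145, so SN-3 is closer.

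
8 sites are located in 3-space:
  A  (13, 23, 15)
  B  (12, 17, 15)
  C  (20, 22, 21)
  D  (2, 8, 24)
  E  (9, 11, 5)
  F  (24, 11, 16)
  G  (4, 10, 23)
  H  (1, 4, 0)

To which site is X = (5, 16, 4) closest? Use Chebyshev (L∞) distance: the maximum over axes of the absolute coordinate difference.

d(X,A) = max(8, 7, 11) = 11
d(X,B) = max(7, 1, 11) = 11
d(X,C) = max(15, 6, 17) = 17
d(X,D) = max(3, 8, 20) = 20
d(X,E) = max(4, 5, 1) = 5
d(X,F) = max(19, 5, 12) = 19
d(X,G) = max(1, 6, 19) = 19
d(X,H) = max(4, 12, 4) = 12
The smallest is to E, so X lies in the Voronoi region of E.

E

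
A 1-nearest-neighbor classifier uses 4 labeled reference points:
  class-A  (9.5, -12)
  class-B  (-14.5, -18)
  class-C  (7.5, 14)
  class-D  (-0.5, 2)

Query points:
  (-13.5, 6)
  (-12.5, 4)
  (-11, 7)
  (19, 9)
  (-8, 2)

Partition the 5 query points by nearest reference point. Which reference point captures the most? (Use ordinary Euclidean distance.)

class-D

(-13.5, 6) — d² to each: class-A:853, class-B:577, class-C:505, class-D:185 → nearest is class-D
(-12.5, 4) — d² to each: class-A:740, class-B:488, class-C:500, class-D:148 → nearest is class-D
(-11, 7) — d² to each: class-A:781.25, class-B:637.25, class-C:391.25, class-D:135.25 → nearest is class-D
(19, 9) — d² to each: class-A:531.25, class-B:1851.25, class-C:157.25, class-D:429.25 → nearest is class-C
(-8, 2) — d² to each: class-A:502.25, class-B:442.25, class-C:384.25, class-D:56.25 → nearest is class-D
Tally — class-C:1, class-D:4. class-D captures the most (4).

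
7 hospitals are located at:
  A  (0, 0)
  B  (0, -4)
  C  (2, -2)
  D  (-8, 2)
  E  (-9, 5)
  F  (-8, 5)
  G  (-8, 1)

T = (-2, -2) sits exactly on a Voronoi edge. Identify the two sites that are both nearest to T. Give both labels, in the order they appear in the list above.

A and B

Squared distances from T to each site:
|TA|² = (-2−0)² + (-2−0)² = 4 + 4 = 8
|TB|² = (-2−0)² + (-2−(-4))² = 4 + 4 = 8
|TC|² = (-2−2)² + (-2−(-2))² = 16 + 0 = 16
|TD|² = (-2−(-8))² + (-2−2)² = 36 + 16 = 52
|TE|² = (-2−(-9))² + (-2−5)² = 49 + 49 = 98
|TF|² = (-2−(-8))² + (-2−5)² = 36 + 49 = 85
|TG|² = (-2−(-8))² + (-2−1)² = 36 + 9 = 45
T is equidistant from A and B (both at squared distance 8), and every other site is strictly farther — so T lies on the A–B Voronoi edge.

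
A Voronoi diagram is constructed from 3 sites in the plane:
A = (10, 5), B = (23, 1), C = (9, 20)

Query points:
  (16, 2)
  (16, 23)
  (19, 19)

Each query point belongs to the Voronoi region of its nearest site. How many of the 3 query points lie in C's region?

2

(16, 2) — d² to each: A:45, B:50, C:373 → nearest is A
(16, 23) — d² to each: A:360, B:533, C:58 → nearest is C
(19, 19) — d² to each: A:277, B:340, C:101 → nearest is C
2 of the 3 points have C as nearest.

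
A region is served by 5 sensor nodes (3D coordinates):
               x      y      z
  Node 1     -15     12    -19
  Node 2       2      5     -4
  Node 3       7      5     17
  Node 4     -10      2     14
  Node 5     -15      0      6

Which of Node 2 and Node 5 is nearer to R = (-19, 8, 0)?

Compare squared distances:
d²(R, Node 2) = (-19−2)² + (8−5)² + (0−(-4))² = 441 + 9 + 16 = 466
d²(R, Node 5) = (-19−(-15))² + (8−0)² + (0−6)² = 16 + 64 + 36 = 116
466 > 116, so Node 5 is closer.

Node 5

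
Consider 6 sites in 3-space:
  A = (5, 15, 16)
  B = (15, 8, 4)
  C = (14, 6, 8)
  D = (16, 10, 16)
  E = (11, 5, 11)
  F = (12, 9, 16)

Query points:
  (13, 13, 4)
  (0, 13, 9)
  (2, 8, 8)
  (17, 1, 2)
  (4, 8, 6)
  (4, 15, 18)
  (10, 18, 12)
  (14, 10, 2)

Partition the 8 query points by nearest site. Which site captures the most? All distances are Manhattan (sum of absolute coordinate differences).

B

(13, 13, 4) — d to each: A:22, B:7, C:12, D:18, E:17, F:17 → nearest is B
(0, 13, 9) — d to each: A:14, B:25, C:22, D:26, E:21, F:23 → nearest is A
(2, 8, 8) — d to each: A:18, B:17, C:14, D:24, E:15, F:19 → nearest is C
(17, 1, 2) — d to each: A:40, B:11, C:14, D:24, E:19, F:27 → nearest is B
(4, 8, 6) — d to each: A:18, B:13, C:14, D:24, E:15, F:19 → nearest is B
(4, 15, 18) — d to each: A:3, B:32, C:29, D:19, E:24, F:16 → nearest is A
(10, 18, 12) — d to each: A:12, B:23, C:20, D:18, E:15, F:15 → nearest is A
(14, 10, 2) — d to each: A:28, B:5, C:10, D:16, E:17, F:17 → nearest is B
Tally — A:3, B:4, C:1. B captures the most (4).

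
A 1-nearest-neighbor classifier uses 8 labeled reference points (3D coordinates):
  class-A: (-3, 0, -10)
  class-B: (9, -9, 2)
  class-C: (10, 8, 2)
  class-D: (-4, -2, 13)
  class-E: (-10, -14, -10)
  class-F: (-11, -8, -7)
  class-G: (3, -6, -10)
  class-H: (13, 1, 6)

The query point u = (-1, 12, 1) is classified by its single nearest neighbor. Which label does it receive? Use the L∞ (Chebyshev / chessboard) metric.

class-C

d(u, class-A) = max(2, 12, 11) = 12
d(u, class-B) = max(10, 21, 1) = 21
d(u, class-C) = max(11, 4, 1) = 11
d(u, class-D) = max(3, 14, 12) = 14
d(u, class-E) = max(9, 26, 11) = 26
d(u, class-F) = max(10, 20, 8) = 20
d(u, class-G) = max(4, 18, 11) = 18
d(u, class-H) = max(14, 11, 5) = 14
The smallest is to class-C, so u lies in the Voronoi region of class-C.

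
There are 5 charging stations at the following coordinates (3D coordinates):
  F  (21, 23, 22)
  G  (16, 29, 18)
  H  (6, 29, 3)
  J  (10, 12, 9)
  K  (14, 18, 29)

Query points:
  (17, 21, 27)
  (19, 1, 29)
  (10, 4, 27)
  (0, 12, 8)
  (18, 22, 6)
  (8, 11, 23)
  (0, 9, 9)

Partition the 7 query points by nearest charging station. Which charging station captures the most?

K

(17, 21, 27) — d² to each: F:45, G:146, H:761, J:454, K:22 → nearest is K
(19, 1, 29) — d² to each: F:537, G:914, H:1629, J:602, K:314 → nearest is K
(10, 4, 27) — d² to each: F:507, G:742, H:1217, J:388, K:216 → nearest is K
(0, 12, 8) — d² to each: F:758, G:645, H:350, J:101, K:673 → nearest is J
(18, 22, 6) — d² to each: F:266, G:197, H:202, J:173, K:561 → nearest is J
(8, 11, 23) — d² to each: F:314, G:413, H:728, J:201, K:121 → nearest is K
(0, 9, 9) — d² to each: F:806, G:737, H:472, J:109, K:677 → nearest is J
Tally — J:3, K:4. K captures the most (4).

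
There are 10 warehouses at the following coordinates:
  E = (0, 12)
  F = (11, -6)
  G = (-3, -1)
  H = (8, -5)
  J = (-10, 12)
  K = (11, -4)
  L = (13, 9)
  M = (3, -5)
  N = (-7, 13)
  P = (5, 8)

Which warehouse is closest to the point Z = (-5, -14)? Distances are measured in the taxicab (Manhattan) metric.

d(Z,E) = 5 + 26 = 31
d(Z,F) = 16 + 8 = 24
d(Z,G) = 2 + 13 = 15
d(Z,H) = 13 + 9 = 22
d(Z,J) = 5 + 26 = 31
d(Z,K) = 16 + 10 = 26
d(Z,L) = 18 + 23 = 41
d(Z,M) = 8 + 9 = 17
d(Z,N) = 2 + 27 = 29
d(Z,P) = 10 + 22 = 32
Minimum is at G.

G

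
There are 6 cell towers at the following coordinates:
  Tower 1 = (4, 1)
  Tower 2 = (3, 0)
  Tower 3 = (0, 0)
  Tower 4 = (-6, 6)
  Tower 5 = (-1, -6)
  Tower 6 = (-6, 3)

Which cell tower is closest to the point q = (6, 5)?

Squared Euclidean distances:
d²(q, Tower 1) = 4 + 16 = 20
d²(q, Tower 2) = 9 + 25 = 34
d²(q, Tower 3) = 36 + 25 = 61
d²(q, Tower 4) = 144 + 1 = 145
d²(q, Tower 5) = 49 + 121 = 170
d²(q, Tower 6) = 144 + 4 = 148
Minimum is at Tower 1.

Tower 1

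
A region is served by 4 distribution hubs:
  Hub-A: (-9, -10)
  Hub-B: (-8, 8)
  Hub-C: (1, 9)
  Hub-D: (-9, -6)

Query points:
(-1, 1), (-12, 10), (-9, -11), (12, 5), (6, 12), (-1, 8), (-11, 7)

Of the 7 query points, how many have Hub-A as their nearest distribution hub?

(-1, 1) — d² to each: Hub-A:185, Hub-B:98, Hub-C:68, Hub-D:113 → nearest is Hub-C
(-12, 10) — d² to each: Hub-A:409, Hub-B:20, Hub-C:170, Hub-D:265 → nearest is Hub-B
(-9, -11) — d² to each: Hub-A:1, Hub-B:362, Hub-C:500, Hub-D:25 → nearest is Hub-A
(12, 5) — d² to each: Hub-A:666, Hub-B:409, Hub-C:137, Hub-D:562 → nearest is Hub-C
(6, 12) — d² to each: Hub-A:709, Hub-B:212, Hub-C:34, Hub-D:549 → nearest is Hub-C
(-1, 8) — d² to each: Hub-A:388, Hub-B:49, Hub-C:5, Hub-D:260 → nearest is Hub-C
(-11, 7) — d² to each: Hub-A:293, Hub-B:10, Hub-C:148, Hub-D:173 → nearest is Hub-B
1 of the 7 points has Hub-A as nearest.

1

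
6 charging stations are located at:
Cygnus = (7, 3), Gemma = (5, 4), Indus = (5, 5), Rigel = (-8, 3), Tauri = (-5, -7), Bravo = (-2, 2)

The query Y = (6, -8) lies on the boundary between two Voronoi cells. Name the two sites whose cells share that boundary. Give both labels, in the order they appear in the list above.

Squared distances from Y to each site:
d²(Y, Cygnus) = (6−7)² + (-8−3)² = 1 + 121 = 122
d²(Y, Gemma) = (6−5)² + (-8−4)² = 1 + 144 = 145
d²(Y, Indus) = (6−5)² + (-8−5)² = 1 + 169 = 170
d²(Y, Rigel) = (6−(-8))² + (-8−3)² = 196 + 121 = 317
d²(Y, Tauri) = (6−(-5))² + (-8−(-7))² = 121 + 1 = 122
d²(Y, Bravo) = (6−(-2))² + (-8−2)² = 64 + 100 = 164
Y is equidistant from Cygnus and Tauri (both at squared distance 122), and every other site is strictly farther — so Y lies on the Cygnus–Tauri Voronoi edge.

Cygnus and Tauri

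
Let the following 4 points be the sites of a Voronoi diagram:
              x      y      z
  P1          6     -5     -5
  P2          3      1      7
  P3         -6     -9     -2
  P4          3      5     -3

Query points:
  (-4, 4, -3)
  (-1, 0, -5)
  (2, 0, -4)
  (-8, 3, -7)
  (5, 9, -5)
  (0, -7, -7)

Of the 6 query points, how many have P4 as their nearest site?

(-4, 4, -3) — d² to each: P1:185, P2:158, P3:174, P4:50 → nearest is P4
(-1, 0, -5) — d² to each: P1:74, P2:161, P3:115, P4:45 → nearest is P4
(2, 0, -4) — d² to each: P1:42, P2:123, P3:149, P4:27 → nearest is P4
(-8, 3, -7) — d² to each: P1:264, P2:321, P3:173, P4:141 → nearest is P4
(5, 9, -5) — d² to each: P1:197, P2:212, P3:454, P4:24 → nearest is P4
(0, -7, -7) — d² to each: P1:44, P2:269, P3:65, P4:169 → nearest is P1
5 of the 6 points have P4 as nearest.

5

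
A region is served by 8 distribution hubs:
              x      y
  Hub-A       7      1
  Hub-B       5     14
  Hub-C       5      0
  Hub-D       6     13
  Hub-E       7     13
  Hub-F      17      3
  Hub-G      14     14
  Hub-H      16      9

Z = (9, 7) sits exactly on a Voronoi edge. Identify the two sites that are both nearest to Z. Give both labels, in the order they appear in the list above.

Squared distances from Z to each site:
d²(Z, Hub-A) = (9−7)² + (7−1)² = 4 + 36 = 40
d²(Z, Hub-B) = (9−5)² + (7−14)² = 16 + 49 = 65
d²(Z, Hub-C) = (9−5)² + (7−0)² = 16 + 49 = 65
d²(Z, Hub-D) = (9−6)² + (7−13)² = 9 + 36 = 45
d²(Z, Hub-E) = (9−7)² + (7−13)² = 4 + 36 = 40
d²(Z, Hub-F) = (9−17)² + (7−3)² = 64 + 16 = 80
d²(Z, Hub-G) = (9−14)² + (7−14)² = 25 + 49 = 74
d²(Z, Hub-H) = (9−16)² + (7−9)² = 49 + 4 = 53
Z is equidistant from Hub-A and Hub-E (both at squared distance 40), and every other site is strictly farther — so Z lies on the Hub-A–Hub-E Voronoi edge.

Hub-A and Hub-E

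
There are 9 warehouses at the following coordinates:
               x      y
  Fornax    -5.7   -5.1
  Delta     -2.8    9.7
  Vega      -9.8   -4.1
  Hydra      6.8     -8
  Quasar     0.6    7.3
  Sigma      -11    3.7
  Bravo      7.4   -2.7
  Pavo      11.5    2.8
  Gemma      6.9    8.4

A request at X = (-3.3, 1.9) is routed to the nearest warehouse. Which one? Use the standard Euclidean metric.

Since √ is increasing, it suffices to compare squared distances:
d²(X, Fornax) = (-3.3−(-5.7))² + (1.9−(-5.1))² = 5.76 + 49 = 54.76
d²(X, Delta) = (-3.3−(-2.8))² + (1.9−9.7)² = 0.25 + 60.84 = 61.09
d²(X, Vega) = (-3.3−(-9.8))² + (1.9−(-4.1))² = 42.25 + 36 = 78.25
d²(X, Hydra) = (-3.3−6.8)² + (1.9−(-8))² = 102.01 + 98.01 = 200.02
d²(X, Quasar) = (-3.3−0.6)² + (1.9−7.3)² = 15.21 + 29.16 = 44.37
d²(X, Sigma) = (-3.3−(-11))² + (1.9−3.7)² = 59.29 + 3.24 = 62.53
d²(X, Bravo) = (-3.3−7.4)² + (1.9−(-2.7))² = 114.49 + 21.16 = 135.65
d²(X, Pavo) = (-3.3−11.5)² + (1.9−2.8)² = 219.04 + 0.81 = 219.85
d²(X, Gemma) = (-3.3−6.9)² + (1.9−8.4)² = 104.04 + 42.25 = 146.29
Minimum is at Quasar.

Quasar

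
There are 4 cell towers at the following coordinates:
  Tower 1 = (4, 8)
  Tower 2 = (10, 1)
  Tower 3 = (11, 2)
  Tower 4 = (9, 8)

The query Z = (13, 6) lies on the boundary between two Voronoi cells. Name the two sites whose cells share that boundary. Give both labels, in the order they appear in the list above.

Squared distances from Z to each site:
d²(Z, Tower 1) = (13−4)² + (6−8)² = 81 + 4 = 85
d²(Z, Tower 2) = (13−10)² + (6−1)² = 9 + 25 = 34
d²(Z, Tower 3) = (13−11)² + (6−2)² = 4 + 16 = 20
d²(Z, Tower 4) = (13−9)² + (6−8)² = 16 + 4 = 20
Z is equidistant from Tower 3 and Tower 4 (both at squared distance 20), and every other site is strictly farther — so Z lies on the Tower 3–Tower 4 Voronoi edge.

Tower 3 and Tower 4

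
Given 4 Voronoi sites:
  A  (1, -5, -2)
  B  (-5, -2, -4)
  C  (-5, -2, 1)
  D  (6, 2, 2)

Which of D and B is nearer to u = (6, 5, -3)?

Compare squared distances:
|uD|² = (6−6)² + (5−2)² + (-3−2)² = 0 + 9 + 25 = 34
|uB|² = (6−(-5))² + (5−(-2))² + (-3−(-4))² = 121 + 49 + 1 = 171
34 < 171, so D is closer.

D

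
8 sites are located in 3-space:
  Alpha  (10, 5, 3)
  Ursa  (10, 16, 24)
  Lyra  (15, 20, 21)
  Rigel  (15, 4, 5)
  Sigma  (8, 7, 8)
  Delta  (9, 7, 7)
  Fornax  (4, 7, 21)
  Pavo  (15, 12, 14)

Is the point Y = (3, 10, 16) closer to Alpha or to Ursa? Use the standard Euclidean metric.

Ursa

Compare squared distances:
d²(Y, Alpha) = (3−10)² + (10−5)² + (16−3)² = 49 + 25 + 169 = 243
d²(Y, Ursa) = (3−10)² + (10−16)² + (16−24)² = 49 + 36 + 64 = 149
243 > 149, so Ursa is closer.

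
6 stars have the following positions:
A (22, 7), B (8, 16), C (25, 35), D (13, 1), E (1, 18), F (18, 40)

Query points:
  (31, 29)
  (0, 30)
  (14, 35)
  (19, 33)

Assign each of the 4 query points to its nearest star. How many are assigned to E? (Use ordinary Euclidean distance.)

1

(31, 29) — d² to each: A:565, B:698, C:72, D:1108, E:1021, F:290 → nearest is C
(0, 30) — d² to each: A:1013, B:260, C:650, D:1010, E:145, F:424 → nearest is E
(14, 35) — d² to each: A:848, B:397, C:121, D:1157, E:458, F:41 → nearest is F
(19, 33) — d² to each: A:685, B:410, C:40, D:1060, E:549, F:50 → nearest is C
1 of the 4 points has E as nearest.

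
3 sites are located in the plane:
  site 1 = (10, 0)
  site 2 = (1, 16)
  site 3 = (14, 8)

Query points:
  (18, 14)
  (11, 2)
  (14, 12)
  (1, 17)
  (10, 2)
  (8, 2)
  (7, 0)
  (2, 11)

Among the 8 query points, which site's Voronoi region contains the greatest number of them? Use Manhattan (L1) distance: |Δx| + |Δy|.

site 1

(18, 14) — d to each: site 1:22, site 2:19, site 3:10 → nearest is site 3
(11, 2) — d to each: site 1:3, site 2:24, site 3:9 → nearest is site 1
(14, 12) — d to each: site 1:16, site 2:17, site 3:4 → nearest is site 3
(1, 17) — d to each: site 1:26, site 2:1, site 3:22 → nearest is site 2
(10, 2) — d to each: site 1:2, site 2:23, site 3:10 → nearest is site 1
(8, 2) — d to each: site 1:4, site 2:21, site 3:12 → nearest is site 1
(7, 0) — d to each: site 1:3, site 2:22, site 3:15 → nearest is site 1
(2, 11) — d to each: site 1:19, site 2:6, site 3:15 → nearest is site 2
Tally — site 1:4, site 2:2, site 3:2. site 1 captures the most (4).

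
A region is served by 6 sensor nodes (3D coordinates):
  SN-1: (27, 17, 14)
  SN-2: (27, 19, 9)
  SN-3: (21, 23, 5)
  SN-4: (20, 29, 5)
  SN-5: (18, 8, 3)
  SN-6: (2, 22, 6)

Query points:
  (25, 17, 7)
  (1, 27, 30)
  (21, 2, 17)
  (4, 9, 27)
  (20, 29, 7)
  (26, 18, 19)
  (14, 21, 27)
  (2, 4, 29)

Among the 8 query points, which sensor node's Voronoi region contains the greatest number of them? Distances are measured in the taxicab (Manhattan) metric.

SN-6

(25, 17, 7) — d to each: SN-1:9, SN-2:6, SN-3:12, SN-4:19, SN-5:20, SN-6:29 → nearest is SN-2
(1, 27, 30) — d to each: SN-1:52, SN-2:55, SN-3:49, SN-4:46, SN-5:63, SN-6:30 → nearest is SN-6
(21, 2, 17) — d to each: SN-1:24, SN-2:31, SN-3:33, SN-4:40, SN-5:23, SN-6:50 → nearest is SN-5
(4, 9, 27) — d to each: SN-1:44, SN-2:51, SN-3:53, SN-4:58, SN-5:39, SN-6:36 → nearest is SN-6
(20, 29, 7) — d to each: SN-1:26, SN-2:19, SN-3:9, SN-4:2, SN-5:27, SN-6:26 → nearest is SN-4
(26, 18, 19) — d to each: SN-1:7, SN-2:12, SN-3:24, SN-4:31, SN-5:34, SN-6:41 → nearest is SN-1
(14, 21, 27) — d to each: SN-1:30, SN-2:33, SN-3:31, SN-4:36, SN-5:41, SN-6:34 → nearest is SN-1
(2, 4, 29) — d to each: SN-1:53, SN-2:60, SN-3:62, SN-4:67, SN-5:46, SN-6:41 → nearest is SN-6
Tally — SN-1:2, SN-2:1, SN-4:1, SN-5:1, SN-6:3. SN-6 captures the most (3).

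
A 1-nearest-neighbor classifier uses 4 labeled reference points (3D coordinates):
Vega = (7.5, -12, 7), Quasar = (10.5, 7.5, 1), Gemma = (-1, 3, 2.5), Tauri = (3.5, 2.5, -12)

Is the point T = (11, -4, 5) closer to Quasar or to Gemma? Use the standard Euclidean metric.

Compare squared distances:
d²(T, Quasar) = (11−10.5)² + (-4−7.5)² + (5−1)² = 0.25 + 132.25 + 16 = 148.5
d²(T, Gemma) = (11−(-1))² + (-4−3)² + (5−2.5)² = 144 + 49 + 6.25 = 199.25
148.5 < 199.25, so Quasar is closer.

Quasar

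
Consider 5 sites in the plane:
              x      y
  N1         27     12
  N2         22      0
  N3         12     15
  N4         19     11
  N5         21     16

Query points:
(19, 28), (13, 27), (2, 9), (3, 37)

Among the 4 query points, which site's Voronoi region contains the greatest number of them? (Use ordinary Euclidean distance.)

(19, 28) — d² to each: N1:320, N2:793, N3:218, N4:289, N5:148 → nearest is N5
(13, 27) — d² to each: N1:421, N2:810, N3:145, N4:292, N5:185 → nearest is N3
(2, 9) — d² to each: N1:634, N2:481, N3:136, N4:293, N5:410 → nearest is N3
(3, 37) — d² to each: N1:1201, N2:1730, N3:565, N4:932, N5:765 → nearest is N3
Tally — N3:3, N5:1. N3 captures the most (3).

N3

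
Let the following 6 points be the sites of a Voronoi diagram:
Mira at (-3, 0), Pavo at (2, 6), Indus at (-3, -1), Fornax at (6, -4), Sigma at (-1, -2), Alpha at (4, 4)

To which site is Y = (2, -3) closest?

Compare squared distances (the ordering matches that of the actual distances):
d²(Y, Mira) = (2−(-3))² + (-3−0)² = 25 + 9 = 34
d²(Y, Pavo) = (2−2)² + (-3−6)² = 0 + 81 = 81
d²(Y, Indus) = (2−(-3))² + (-3−(-1))² = 25 + 4 = 29
d²(Y, Fornax) = (2−6)² + (-3−(-4))² = 16 + 1 = 17
d²(Y, Sigma) = (2−(-1))² + (-3−(-2))² = 9 + 1 = 10
d²(Y, Alpha) = (2−4)² + (-3−4)² = 4 + 49 = 53
The smallest is to Sigma, so Y lies in the Voronoi region of Sigma.

Sigma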